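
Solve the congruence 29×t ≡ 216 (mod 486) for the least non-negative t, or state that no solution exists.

108

gcd(29, 486) = 1, so a unique solution mod 486 exists.
29⁻¹ ≡ 419 (mod 486).
t ≡ 419×216 ≡ 108 (mod 486).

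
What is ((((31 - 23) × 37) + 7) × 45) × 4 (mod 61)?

31 - 23 = 8
8 × 37 = 296 ≡ 52 (mod 61)
52 + 7 = 59
59 × 45 = 2655 ≡ 32 (mod 61)
32 × 4 = 128 ≡ 6 (mod 61)

6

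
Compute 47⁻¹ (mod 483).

483 = 10·47 + 13
47 = 3·13 + 8
13 = 1·8 + 5
8 = 1·5 + 3
5 = 1·3 + 2
3 = 1·2 + 1
2 = 2·1 + 0
gcd(47, 483) = 1, so the inverse exists.
Back-substitute for 1:
1 = 1·3 − 1·2
  = −1·5 + 2·3
  = 2·8 − 3·5
  = −3·13 + 5·8
  = 5·47 − 18·13
  = −18·483 + 185·47
So 47⁻¹ ≡ 185 (mod 483).

185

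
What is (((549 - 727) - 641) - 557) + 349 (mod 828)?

549 - 727 = -178 ≡ 650 (mod 828)
650 - 641 = 9
9 - 557 = -548 ≡ 280 (mod 828)
280 + 349 = 629

629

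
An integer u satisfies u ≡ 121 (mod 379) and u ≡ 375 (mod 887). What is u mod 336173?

379⁻¹ mod 887: 379×110 ≡ 1 (mod 887), so 379⁻¹ ≡ 110.
u = 121 + 379×((375 − 121)×110 mod 887) = 121 + 379×443 = 168018.
Check: 168018 mod 379 = 121, 168018 mod 887 = 375. ✓

168018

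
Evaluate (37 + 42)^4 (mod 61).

56

37 + 42 = 79 ≡ 18 (mod 61)
(18)^4 ≡ 56 (mod 61)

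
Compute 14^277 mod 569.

Compute successive squares:
14^1 ≡ 14 (mod 569)
14^2 ≡ 14^2 = 196 (mod 569)
14^4 ≡ 196^2 = 38416 ≡ 293 (mod 569)
14^8 ≡ 293^2 = 85849 ≡ 499 (mod 569)
14^16 ≡ 499^2 = 249001 ≡ 348 (mod 569)
14^32 ≡ 348^2 = 121104 ≡ 476 (mod 569)
14^64 ≡ 476^2 = 226576 ≡ 114 (mod 569)
14^128 ≡ 114^2 = 12996 ≡ 478 (mod 569)
14^256 ≡ 478^2 = 228484 ≡ 315 (mod 569)
14^277 = 14^256 * 14^16 * 14^4 * 14^1 ≡ 315 * 348 * 293 * 14 (mod 569).
Accumulate the product:
315 * 348 = 109620 ≡ 372
372 * 293 = 108996 ≡ 317
317 * 14 = 4438 ≡ 455

455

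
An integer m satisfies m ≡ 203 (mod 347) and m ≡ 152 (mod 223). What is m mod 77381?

73073

347⁻¹ mod 223: 347·9 ≡ 1 (mod 223), so 347⁻¹ ≡ 9.
m = 203 + 347·((152 − 203)·9 mod 223) = 203 + 347·210 = 73073.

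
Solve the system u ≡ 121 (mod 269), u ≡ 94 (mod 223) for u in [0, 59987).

269⁻¹ mod 223: 269*160 ≡ 1 (mod 223), so 269⁻¹ ≡ 160.
u = 121 + 269*((94 − 121)*160 mod 223) = 121 + 269*140 = 37781.
Check: 37781 mod 269 = 121, 37781 mod 223 = 94. ✓

37781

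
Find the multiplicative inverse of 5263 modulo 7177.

3581

Apply the Euclidean algorithm and back-substitute:
7177 = 1·5263 + 1914
5263 = 2·1914 + 1435
1914 = 1·1435 + 479
1435 = 2·479 + 477
479 = 1·477 + 2
477 = 238·2 + 1
2 = 2·1 + 0
gcd(5263, 7177) = 1, so the inverse exists.
Bézout: 1 = −2626·7177 + 3581·5263.
So 5263⁻¹ ≡ 3581 (mod 7177).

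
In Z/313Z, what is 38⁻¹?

173

313 = 8·38 + 9
38 = 4·9 + 2
9 = 4·2 + 1
2 = 2·1 + 0
gcd(38, 313) = 1, so the inverse exists.
Back-substitute for 1:
1 = 1·9 − 4·2
  = −4·38 + 17·9
  = 17·313 − 140·38
So 38⁻¹ ≡ −140 ≡ 173 (mod 313).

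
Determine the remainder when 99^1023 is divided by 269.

99^1 ≡ 99 (mod 269)
99^2 ≡ 99^2 = 9801 ≡ 117 (mod 269)
99^4 ≡ 117^2 = 13689 ≡ 239 (mod 269)
99^8 ≡ 239^2 = 57121 ≡ 93 (mod 269)
99^16 ≡ 93^2 = 8649 ≡ 41 (mod 269)
99^32 ≡ 41^2 = 1681 ≡ 67 (mod 269)
99^64 ≡ 67^2 = 4489 ≡ 185 (mod 269)
99^128 ≡ 185^2 = 34225 ≡ 62 (mod 269)
99^256 ≡ 62^2 = 3844 ≡ 78 (mod 269)
99^512 ≡ 78^2 = 6084 ≡ 166 (mod 269)
99^1023 = 99^512 · 99^256 · 99^128 · 99^64 · 99^32 · 99^16 · 99^8 · 99^4 · 99^2 · 99^1 ≡ 166 · 78 · 62 · 185 · 67 · 41 · 93 · 239 · 117 · 99 (mod 269).
Accumulate the product:
166 · 78 = 12948 ≡ 36
36 · 62 = 2232 ≡ 80
80 · 185 = 14800 ≡ 5
5 · 67 = 335 ≡ 66
66 · 41 = 2706 ≡ 16
16 · 93 = 1488 ≡ 143
143 · 239 = 34177 ≡ 14
14 · 117 = 1638 ≡ 24
24 · 99 = 2376 ≡ 224

224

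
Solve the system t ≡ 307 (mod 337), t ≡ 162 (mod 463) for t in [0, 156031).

81187

337⁻¹ mod 463: 337×158 ≡ 1 (mod 463), so 337⁻¹ ≡ 158.
t = 307 + 337×((162 − 307)×158 mod 463) = 307 + 337×240 = 81187.
Check: 81187 mod 337 = 307, 81187 mod 463 = 162. ✓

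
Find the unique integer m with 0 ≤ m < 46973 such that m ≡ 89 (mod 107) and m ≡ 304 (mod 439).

30156

107⁻¹ mod 439: 107*279 ≡ 1 (mod 439), so 107⁻¹ ≡ 279.
m = 89 + 107*((304 − 89)*279 mod 439) = 89 + 107*281 = 30156.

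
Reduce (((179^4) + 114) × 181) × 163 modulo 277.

74

(179)^4 ≡ 248 (mod 277)
248 + 114 = 362 ≡ 85 (mod 277)
85 × 181 = 15385 ≡ 150 (mod 277)
150 × 163 = 24450 ≡ 74 (mod 277)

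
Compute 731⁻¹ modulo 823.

492

By the extended Euclidean algorithm:
823 = 1×731 + 92
731 = 7×92 + 87
92 = 1×87 + 5
87 = 17×5 + 2
5 = 2×2 + 1
2 = 2×1 + 0
gcd(731, 823) = 1, so the inverse exists.
Back-substitute for 1:
1 = 1×5 − 2×2
  = −2×87 + 35×5
  = 35×92 − 37×87
  = −37×731 + 294×92
  = 294×823 − 331×731
So 731⁻¹ ≡ −331 ≡ 492 (mod 823).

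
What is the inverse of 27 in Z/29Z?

14

29 = 1*27 + 2
27 = 13*2 + 1
2 = 2*1 + 0
gcd(27, 29) = 1, so the inverse exists.
Bézout: 1 = −13*29 + 14*27.
So 27⁻¹ ≡ 14 (mod 29).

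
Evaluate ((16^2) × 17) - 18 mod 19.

(16)^2 ≡ 9 (mod 19)
9 × 17 = 153 ≡ 1 (mod 19)
1 - 18 = -17 ≡ 2 (mod 19)

2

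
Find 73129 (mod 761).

73

73129 = 96·761 + 73, so 73129 ≡ 73 (mod 761).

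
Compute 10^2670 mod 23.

2

10^1 ≡ 10 (mod 23)
10^2 ≡ 10^2 = 100 ≡ 8 (mod 23)
10^4 ≡ 8^2 = 64 ≡ 18 (mod 23)
10^8 ≡ 18^2 = 324 ≡ 2 (mod 23)
10^16 ≡ 2^2 = 4 (mod 23)
10^32 ≡ 4^2 = 16 (mod 23)
10^64 ≡ 16^2 = 256 ≡ 3 (mod 23)
10^128 ≡ 3^2 = 9 (mod 23)
10^256 ≡ 9^2 = 81 ≡ 12 (mod 23)
10^512 ≡ 12^2 = 144 ≡ 6 (mod 23)
10^1024 ≡ 6^2 = 36 ≡ 13 (mod 23)
10^2048 ≡ 13^2 = 169 ≡ 8 (mod 23)
10^2670 = 10^2048 * 10^512 * 10^64 * 10^32 * 10^8 * 10^4 * 10^2 ≡ 8 * 6 * 3 * 16 * 2 * 18 * 8 (mod 23).
Accumulate the product:
8 * 6 = 48 ≡ 2
2 * 3 = 6
6 * 16 = 96 ≡ 4
4 * 2 = 8
8 * 18 = 144 ≡ 6
6 * 8 = 48 ≡ 2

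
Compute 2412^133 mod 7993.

Using repeated squaring:
2412^1 ≡ 2412 (mod 7993)
2412^2 ≡ 2412^2 = 5817744 ≡ 6833 (mod 7993)
2412^4 ≡ 6833^2 = 46689889 ≡ 2776 (mod 7993)
2412^8 ≡ 2776^2 = 7706176 ≡ 924 (mod 7993)
2412^16 ≡ 924^2 = 853776 ≡ 6518 (mod 7993)
2412^32 ≡ 6518^2 = 42484324 ≡ 1529 (mod 7993)
2412^64 ≡ 1529^2 = 2337841 ≡ 3885 (mod 7993)
2412^128 ≡ 3885^2 = 15093225 ≡ 2441 (mod 7993)
2412^133 = 2412^128 · 2412^4 · 2412^1 ≡ 2441 · 2776 · 2412 (mod 7993).
Accumulate the product:
2441 · 2776 = 6776216 ≡ 6145
6145 · 2412 = 14821740 ≡ 2718

2718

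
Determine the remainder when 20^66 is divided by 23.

1

66 in binary is 1000010, i.e. 66 = 64 + 2.
20^1 ≡ 20 (mod 23)
20^2 ≡ 20^2 = 400 ≡ 9 (mod 23)
20^4 ≡ 9^2 = 81 ≡ 12 (mod 23)
20^8 ≡ 12^2 = 144 ≡ 6 (mod 23)
20^16 ≡ 6^2 = 36 ≡ 13 (mod 23)
20^32 ≡ 13^2 = 169 ≡ 8 (mod 23)
20^64 ≡ 8^2 = 64 ≡ 18 (mod 23)
20^66 = 20^64 * 20^2 ≡ 18 * 9 (mod 23).
18 * 9 = 162 ≡ 1 (mod 23).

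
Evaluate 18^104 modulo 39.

104 in binary is 1101000, i.e. 104 = 64 + 32 + 8.
18^1 ≡ 18 (mod 39)
18^2 ≡ 18^2 = 324 ≡ 12 (mod 39)
18^4 ≡ 12^2 = 144 ≡ 27 (mod 39)
18^8 ≡ 27^2 = 729 ≡ 27 (mod 39)
18^16 ≡ 27^2 = 729 ≡ 27 (mod 39)
18^32 ≡ 27^2 = 729 ≡ 27 (mod 39)
18^64 ≡ 27^2 = 729 ≡ 27 (mod 39)
18^104 = 18^64 · 18^32 · 18^8 ≡ 27 · 27 · 27 (mod 39).
Accumulate the product:
27 · 27 = 729 ≡ 27
27 · 27 = 729 ≡ 27

27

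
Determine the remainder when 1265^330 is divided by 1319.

Compute successive squares:
330 in binary is 101001010, i.e. 330 = 256 + 64 + 8 + 2.
1265^1 ≡ 1265 (mod 1319)
1265^2 ≡ 1265^2 = 1600225 ≡ 278 (mod 1319)
1265^4 ≡ 278^2 = 77284 ≡ 782 (mod 1319)
1265^8 ≡ 782^2 = 611524 ≡ 827 (mod 1319)
1265^16 ≡ 827^2 = 683929 ≡ 687 (mod 1319)
1265^32 ≡ 687^2 = 471969 ≡ 1086 (mod 1319)
1265^64 ≡ 1086^2 = 1179396 ≡ 210 (mod 1319)
1265^128 ≡ 210^2 = 44100 ≡ 573 (mod 1319)
1265^256 ≡ 573^2 = 328329 ≡ 1217 (mod 1319)
1265^330 = 1265^256 · 1265^64 · 1265^8 · 1265^2 ≡ 1217 · 210 · 827 · 278 (mod 1319).
Accumulate the product:
1217 · 210 = 255570 ≡ 1003
1003 · 827 = 829481 ≡ 1149
1149 · 278 = 319422 ≡ 224

224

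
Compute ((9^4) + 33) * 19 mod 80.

(9)^4 ≡ 1 (mod 80)
1 + 33 = 34
34 * 19 = 646 ≡ 6 (mod 80)

6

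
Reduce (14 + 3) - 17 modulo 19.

14 + 3 = 17
17 - 17 = 0

0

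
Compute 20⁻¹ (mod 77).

By the extended Euclidean algorithm:
77 = 3×20 + 17
20 = 1×17 + 3
17 = 5×3 + 2
3 = 1×2 + 1
2 = 2×1 + 0
gcd(20, 77) = 1, so the inverse exists.
Back-substitute for 1:
1 = 1×3 − 1×2
  = −1×17 + 6×3
  = 6×20 − 7×17
  = −7×77 + 27×20
So 20⁻¹ ≡ 27 (mod 77).

27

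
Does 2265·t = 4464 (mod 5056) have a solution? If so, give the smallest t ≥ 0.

gcd(2265, 5056) = 1, so a unique solution mod 5056 exists.
2265⁻¹ ≡ 4585 (mod 5056).
t ≡ 4585·4464 ≡ 752 (mod 5056).

752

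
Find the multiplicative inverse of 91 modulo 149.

149 = 1·91 + 58
91 = 1·58 + 33
58 = 1·33 + 25
33 = 1·25 + 8
25 = 3·8 + 1
8 = 8·1 + 0
gcd(91, 149) = 1, so the inverse exists.
Back-substitute for 1:
1 = 1·25 − 3·8
  = −3·33 + 4·25
  = 4·58 − 7·33
  = −7·91 + 11·58
  = 11·149 − 18·91
So 91⁻¹ ≡ −18 ≡ 131 (mod 149).

131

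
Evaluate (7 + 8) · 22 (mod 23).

8

7 + 8 = 15
15 · 22 = 330 ≡ 8 (mod 23)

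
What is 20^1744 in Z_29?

1744 in binary is 11011010000, i.e. 1744 = 1024 + 512 + 128 + 64 + 16.
20^1 ≡ 20 (mod 29)
20^2 ≡ 20^2 = 400 ≡ 23 (mod 29)
20^4 ≡ 23^2 = 529 ≡ 7 (mod 29)
20^8 ≡ 7^2 = 49 ≡ 20 (mod 29)
20^16 ≡ 20^2 = 400 ≡ 23 (mod 29)
20^32 ≡ 23^2 = 529 ≡ 7 (mod 29)
20^64 ≡ 7^2 = 49 ≡ 20 (mod 29)
20^128 ≡ 20^2 = 400 ≡ 23 (mod 29)
20^256 ≡ 23^2 = 529 ≡ 7 (mod 29)
20^512 ≡ 7^2 = 49 ≡ 20 (mod 29)
20^1024 ≡ 20^2 = 400 ≡ 23 (mod 29)
20^1744 = 20^1024 · 20^512 · 20^128 · 20^64 · 20^16 ≡ 23 · 20 · 23 · 20 · 23 (mod 29).
Accumulate the product:
23 · 20 = 460 ≡ 25
25 · 23 = 575 ≡ 24
24 · 20 = 480 ≡ 16
16 · 23 = 368 ≡ 20

20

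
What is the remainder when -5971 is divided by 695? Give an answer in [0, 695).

284

-5971 = -9*695 + 284, so -5971 ≡ 284 (mod 695).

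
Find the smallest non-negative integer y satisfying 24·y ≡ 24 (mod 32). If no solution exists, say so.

gcd(24, 32) = 8, and 8 | 24, so solutions exist.
Divide through by 8: 3·y ≡ 3 mod 4.
3⁻¹ ≡ 3 (mod 4).
y ≡ 3·3 ≡ 1 (mod 4).
The smallest non-negative solution is y = 1.

1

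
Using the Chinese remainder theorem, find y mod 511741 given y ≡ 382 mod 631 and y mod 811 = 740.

631⁻¹ mod 811: 631·410 ≡ 1 (mod 811), so 631⁻¹ ≡ 410.
y = 382 + 631·((740 − 382)·410 mod 811) = 382 + 631·800 = 505182.
Check: 505182 mod 631 = 382, 505182 mod 811 = 740. ✓

505182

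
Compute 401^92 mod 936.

Using repeated squaring:
92 in binary is 1011100, i.e. 92 = 64 + 16 + 8 + 4.
401^1 ≡ 401 (mod 936)
401^2 ≡ 401^2 = 160801 ≡ 745 (mod 936)
401^4 ≡ 745^2 = 555025 ≡ 913 (mod 936)
401^8 ≡ 913^2 = 833569 ≡ 529 (mod 936)
401^16 ≡ 529^2 = 279841 ≡ 913 (mod 936)
401^32 ≡ 913^2 = 833569 ≡ 529 (mod 936)
401^64 ≡ 529^2 = 279841 ≡ 913 (mod 936)
401^92 = 401^64 * 401^16 * 401^8 * 401^4 ≡ 913 * 913 * 529 * 913 (mod 936).
Accumulate the product:
913 * 913 = 833569 ≡ 529
529 * 529 = 279841 ≡ 913
913 * 913 = 833569 ≡ 529

529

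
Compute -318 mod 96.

-318 = -4×96 + 66, so -318 ≡ 66 (mod 96).

66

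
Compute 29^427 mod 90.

29

By square-and-multiply:
427 in binary is 110101011, i.e. 427 = 256 + 128 + 32 + 8 + 2 + 1.
29^1 ≡ 29 (mod 90)
29^2 ≡ 29^2 = 841 ≡ 31 (mod 90)
29^4 ≡ 31^2 = 961 ≡ 61 (mod 90)
29^8 ≡ 61^2 = 3721 ≡ 31 (mod 90)
29^16 ≡ 31^2 = 961 ≡ 61 (mod 90)
29^32 ≡ 61^2 = 3721 ≡ 31 (mod 90)
29^64 ≡ 31^2 = 961 ≡ 61 (mod 90)
29^128 ≡ 61^2 = 3721 ≡ 31 (mod 90)
29^256 ≡ 31^2 = 961 ≡ 61 (mod 90)
29^427 = 29^256 · 29^128 · 29^32 · 29^8 · 29^2 · 29^1 ≡ 61 · 31 · 31 · 31 · 31 · 29 (mod 90).
Accumulate the product:
61 · 31 = 1891 ≡ 1
1 · 31 = 31
31 · 31 = 961 ≡ 61
61 · 31 = 1891 ≡ 1
1 · 29 = 29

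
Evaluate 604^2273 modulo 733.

604^1 ≡ 604 (mod 733)
604^2 ≡ 604^2 = 364816 ≡ 515 (mod 733)
604^4 ≡ 515^2 = 265225 ≡ 612 (mod 733)
604^8 ≡ 612^2 = 374544 ≡ 714 (mod 733)
604^16 ≡ 714^2 = 509796 ≡ 361 (mod 733)
604^32 ≡ 361^2 = 130321 ≡ 580 (mod 733)
604^64 ≡ 580^2 = 336400 ≡ 686 (mod 733)
604^128 ≡ 686^2 = 470596 ≡ 10 (mod 733)
604^256 ≡ 10^2 = 100 (mod 733)
604^512 ≡ 100^2 = 10000 ≡ 471 (mod 733)
604^1024 ≡ 471^2 = 221841 ≡ 475 (mod 733)
604^2048 ≡ 475^2 = 225625 ≡ 594 (mod 733)
604^2273 = 604^2048 × 604^128 × 604^64 × 604^32 × 604^1 ≡ 594 × 10 × 686 × 580 × 604 (mod 733).
Accumulate the product:
594 × 10 = 5940 ≡ 76
76 × 686 = 52136 ≡ 93
93 × 580 = 53940 ≡ 431
431 × 604 = 260324 ≡ 109

109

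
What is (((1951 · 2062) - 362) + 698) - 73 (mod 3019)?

1917

1951 · 2062 = 4022962 ≡ 1654 (mod 3019)
1654 - 362 = 1292
1292 + 698 = 1990
1990 - 73 = 1917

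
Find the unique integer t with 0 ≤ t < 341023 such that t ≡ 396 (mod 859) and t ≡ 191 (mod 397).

102617

859⁻¹ mod 397: 859·226 ≡ 1 (mod 397), so 859⁻¹ ≡ 226.
t = 396 + 859·((191 − 396)·226 mod 397) = 396 + 859·119 = 102617.
Check: 102617 mod 859 = 396, 102617 mod 397 = 191. ✓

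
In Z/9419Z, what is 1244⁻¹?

Apply the Euclidean algorithm and back-substitute:
9419 = 7×1244 + 711
1244 = 1×711 + 533
711 = 1×533 + 178
533 = 2×178 + 177
178 = 1×177 + 1
177 = 177×1 + 0
gcd(1244, 9419) = 1, so the inverse exists.
Bézout: 1 = 7×9419 − 53×1244.
So 1244⁻¹ ≡ −53 ≡ 9366 (mod 9419).

9366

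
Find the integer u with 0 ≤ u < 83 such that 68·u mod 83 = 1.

11

83 = 1*68 + 15
68 = 4*15 + 8
15 = 1*8 + 7
8 = 1*7 + 1
7 = 7*1 + 0
gcd(68, 83) = 1, so the inverse exists.
Bézout: 1 = −9*83 + 11*68.
So 68⁻¹ ≡ 11 (mod 83).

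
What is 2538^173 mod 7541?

537

173 in binary is 10101101, i.e. 173 = 128 + 32 + 8 + 4 + 1.
2538^1 ≡ 2538 (mod 7541)
2538^2 ≡ 2538^2 = 6441444 ≡ 1430 (mod 7541)
2538^4 ≡ 1430^2 = 2044900 ≡ 1289 (mod 7541)
2538^8 ≡ 1289^2 = 1661521 ≡ 2501 (mod 7541)
2538^16 ≡ 2501^2 = 6255001 ≡ 3512 (mod 7541)
2538^32 ≡ 3512^2 = 12334144 ≡ 4609 (mod 7541)
2538^64 ≡ 4609^2 = 21242881 ≡ 7425 (mod 7541)
2538^128 ≡ 7425^2 = 55130625 ≡ 5915 (mod 7541)
2538^173 = 2538^128 × 2538^32 × 2538^8 × 2538^4 × 2538^1 ≡ 5915 × 4609 × 2501 × 1289 × 2538 (mod 7541).
Accumulate the product:
5915 × 4609 = 27262235 ≡ 1520
1520 × 2501 = 3801520 ≡ 856
856 × 1289 = 1103384 ≡ 2398
2398 × 2538 = 6086124 ≡ 537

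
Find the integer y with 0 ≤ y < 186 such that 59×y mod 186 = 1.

Apply the Euclidean algorithm and back-substitute:
186 = 3×59 + 9
59 = 6×9 + 5
9 = 1×5 + 4
5 = 1×4 + 1
4 = 4×1 + 0
gcd(59, 186) = 1, so the inverse exists.
Bézout: 1 = −13×186 + 41×59.
So 59⁻¹ ≡ 41 (mod 186).

41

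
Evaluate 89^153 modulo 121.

By square-and-multiply:
153 in binary is 10011001, i.e. 153 = 128 + 16 + 8 + 1.
89^1 ≡ 89 (mod 121)
89^2 ≡ 89^2 = 7921 ≡ 56 (mod 121)
89^4 ≡ 56^2 = 3136 ≡ 111 (mod 121)
89^8 ≡ 111^2 = 12321 ≡ 100 (mod 121)
89^16 ≡ 100^2 = 10000 ≡ 78 (mod 121)
89^32 ≡ 78^2 = 6084 ≡ 34 (mod 121)
89^64 ≡ 34^2 = 1156 ≡ 67 (mod 121)
89^128 ≡ 67^2 = 4489 ≡ 12 (mod 121)
89^153 = 89^128 · 89^16 · 89^8 · 89^1 ≡ 12 · 78 · 100 · 89 (mod 121).
Accumulate the product:
12 · 78 = 936 ≡ 89
89 · 100 = 8900 ≡ 67
67 · 89 = 5963 ≡ 34

34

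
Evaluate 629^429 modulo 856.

853

629^1 ≡ 629 (mod 856)
629^2 ≡ 629^2 = 395641 ≡ 169 (mod 856)
629^4 ≡ 169^2 = 28561 ≡ 313 (mod 856)
629^8 ≡ 313^2 = 97969 ≡ 385 (mod 856)
629^16 ≡ 385^2 = 148225 ≡ 137 (mod 856)
629^32 ≡ 137^2 = 18769 ≡ 793 (mod 856)
629^64 ≡ 793^2 = 628849 ≡ 545 (mod 856)
629^128 ≡ 545^2 = 297025 ≡ 849 (mod 856)
629^256 ≡ 849^2 = 720801 ≡ 49 (mod 856)
629^429 = 629^256 · 629^128 · 629^32 · 629^8 · 629^4 · 629^1 ≡ 49 · 849 · 793 · 385 · 313 · 629 (mod 856).
Accumulate the product:
49 · 849 = 41601 ≡ 513
513 · 793 = 406809 ≡ 209
209 · 385 = 80465 ≡ 1
1 · 313 = 313
313 · 629 = 196877 ≡ 853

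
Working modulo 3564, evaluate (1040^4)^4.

(1040)^4 ≡ 1912 (mod 3564)
(1912)^4 ≡ 1732 (mod 3564)

1732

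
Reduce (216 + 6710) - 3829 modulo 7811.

216 + 6710 = 6926
6926 - 3829 = 3097

3097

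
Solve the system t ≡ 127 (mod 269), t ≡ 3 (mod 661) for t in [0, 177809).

23799

269⁻¹ mod 661: 269×575 ≡ 1 (mod 661), so 269⁻¹ ≡ 575.
t = 127 + 269×((3 − 127)×575 mod 661) = 127 + 269×88 = 23799.
Check: 23799 mod 269 = 127, 23799 mod 661 = 3. ✓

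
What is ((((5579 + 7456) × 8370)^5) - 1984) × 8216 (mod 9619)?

2709

5579 + 7456 = 13035 ≡ 3416 (mod 9619)
3416 × 8370 = 28591920 ≡ 4252 (mod 9619)
(4252)^5 ≡ 7652 (mod 9619)
7652 - 1984 = 5668
5668 × 8216 = 46568288 ≡ 2709 (mod 9619)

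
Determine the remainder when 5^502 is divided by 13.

By square-and-multiply:
5^1 ≡ 5 (mod 13)
5^2 ≡ 5^2 = 25 ≡ 12 (mod 13)
5^4 ≡ 12^2 = 144 ≡ 1 (mod 13)
5^8 ≡ 1^2 = 1 (mod 13)
5^16 ≡ 1^2 = 1 (mod 13)
5^32 ≡ 1^2 = 1 (mod 13)
5^64 ≡ 1^2 = 1 (mod 13)
5^128 ≡ 1^2 = 1 (mod 13)
5^256 ≡ 1^2 = 1 (mod 13)
5^502 = 5^256 * 5^128 * 5^64 * 5^32 * 5^16 * 5^4 * 5^2 ≡ 1 * 1 * 1 * 1 * 1 * 1 * 12 (mod 13).
Accumulate the product:
1 * 1 = 1
1 * 1 = 1
1 * 1 = 1
1 * 1 = 1
1 * 1 = 1
1 * 12 = 12

12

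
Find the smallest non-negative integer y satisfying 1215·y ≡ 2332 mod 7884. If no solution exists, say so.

gcd(1215, 7884) = 27, and 27 does not divide 2332.
So the congruence has no solution.

no solution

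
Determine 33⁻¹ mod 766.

Run the extended Euclidean algorithm:
766 = 23*33 + 7
33 = 4*7 + 5
7 = 1*5 + 2
5 = 2*2 + 1
2 = 2*1 + 0
gcd(33, 766) = 1, so the inverse exists.
Back-substitute for 1:
1 = 1*5 − 2*2
  = −2*7 + 3*5
  = 3*33 − 14*7
  = −14*766 + 325*33
So 33⁻¹ ≡ 325 (mod 766).

325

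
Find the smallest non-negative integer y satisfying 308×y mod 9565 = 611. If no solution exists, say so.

gcd(308, 9565) = 1, so a unique solution mod 9565 exists.
308⁻¹ ≡ 5062 (mod 9565).
y ≡ 5062×611 ≡ 3387 (mod 9565).

3387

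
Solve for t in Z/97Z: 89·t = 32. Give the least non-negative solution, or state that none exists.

gcd(89, 97) = 1, so a unique solution mod 97 exists.
89⁻¹ ≡ 12 (mod 97).
t ≡ 12·32 ≡ 93 (mod 97).

93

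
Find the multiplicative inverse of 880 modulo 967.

678

967 = 1*880 + 87
880 = 10*87 + 10
87 = 8*10 + 7
10 = 1*7 + 3
7 = 2*3 + 1
3 = 3*1 + 0
gcd(880, 967) = 1, so the inverse exists.
Bézout: 1 = 263*967 − 289*880.
So 880⁻¹ ≡ −289 ≡ 678 (mod 967).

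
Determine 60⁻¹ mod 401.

127

By the extended Euclidean algorithm:
401 = 6×60 + 41
60 = 1×41 + 19
41 = 2×19 + 3
19 = 6×3 + 1
3 = 3×1 + 0
gcd(60, 401) = 1, so the inverse exists.
Bézout: 1 = −19×401 + 127×60.
So 60⁻¹ ≡ 127 (mod 401).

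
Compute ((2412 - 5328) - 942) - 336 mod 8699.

4505

2412 - 5328 = -2916 ≡ 5783 (mod 8699)
5783 - 942 = 4841
4841 - 336 = 4505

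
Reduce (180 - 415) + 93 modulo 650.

508

180 - 415 = -235 ≡ 415 (mod 650)
415 + 93 = 508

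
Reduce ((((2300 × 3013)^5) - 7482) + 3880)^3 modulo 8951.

6785

2300 × 3013 = 6929900 ≡ 1826 (mod 8951)
(1826)^5 ≡ 1778 (mod 8951)
1778 - 7482 = -5704 ≡ 3247 (mod 8951)
3247 + 3880 = 7127
(7127)^3 ≡ 6785 (mod 8951)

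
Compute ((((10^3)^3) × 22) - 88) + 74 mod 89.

7

(10)^3 ≡ 21 (mod 89)
(21)^3 ≡ 5 (mod 89)
5 × 22 = 110 ≡ 21 (mod 89)
21 - 88 = -67 ≡ 22 (mod 89)
22 + 74 = 96 ≡ 7 (mod 89)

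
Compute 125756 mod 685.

401

125756 = 183×685 + 401, so 125756 ≡ 401 (mod 685).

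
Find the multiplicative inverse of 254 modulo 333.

59

By the extended Euclidean algorithm:
333 = 1*254 + 79
254 = 3*79 + 17
79 = 4*17 + 11
17 = 1*11 + 6
11 = 1*6 + 5
6 = 1*5 + 1
5 = 5*1 + 0
gcd(254, 333) = 1, so the inverse exists.
Back-substitute for 1:
1 = 1*6 − 1*5
  = −1*11 + 2*6
  = 2*17 − 3*11
  = −3*79 + 14*17
  = 14*254 − 45*79
  = −45*333 + 59*254
So 254⁻¹ ≡ 59 (mod 333).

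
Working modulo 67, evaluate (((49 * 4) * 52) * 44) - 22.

49 * 4 = 196 ≡ 62 (mod 67)
62 * 52 = 3224 ≡ 8 (mod 67)
8 * 44 = 352 ≡ 17 (mod 67)
17 - 22 = -5 ≡ 62 (mod 67)

62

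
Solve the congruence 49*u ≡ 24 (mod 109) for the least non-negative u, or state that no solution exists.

65

gcd(49, 109) = 1, so a unique solution mod 109 exists.
49⁻¹ ≡ 89 (mod 109).
u ≡ 89*24 ≡ 65 (mod 109).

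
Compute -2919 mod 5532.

-2919 = -1*5532 + 2613, so -2919 ≡ 2613 (mod 5532).

2613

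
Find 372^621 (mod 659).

103

By square-and-multiply:
621 in binary is 1001101101, i.e. 621 = 512 + 64 + 32 + 8 + 4 + 1.
372^1 ≡ 372 (mod 659)
372^2 ≡ 372^2 = 138384 ≡ 653 (mod 659)
372^4 ≡ 653^2 = 426409 ≡ 36 (mod 659)
372^8 ≡ 36^2 = 1296 ≡ 637 (mod 659)
372^16 ≡ 637^2 = 405769 ≡ 484 (mod 659)
372^32 ≡ 484^2 = 234256 ≡ 311 (mod 659)
372^64 ≡ 311^2 = 96721 ≡ 507 (mod 659)
372^128 ≡ 507^2 = 257049 ≡ 39 (mod 659)
372^256 ≡ 39^2 = 1521 ≡ 203 (mod 659)
372^512 ≡ 203^2 = 41209 ≡ 351 (mod 659)
372^621 = 372^512 * 372^64 * 372^32 * 372^8 * 372^4 * 372^1 ≡ 351 * 507 * 311 * 637 * 36 * 372 (mod 659).
Accumulate the product:
351 * 507 = 177957 ≡ 27
27 * 311 = 8397 ≡ 489
489 * 637 = 311493 ≡ 445
445 * 36 = 16020 ≡ 204
204 * 372 = 75888 ≡ 103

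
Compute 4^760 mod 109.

4^1 ≡ 4 (mod 109)
4^2 ≡ 4^2 = 16 (mod 109)
4^4 ≡ 16^2 = 256 ≡ 38 (mod 109)
4^8 ≡ 38^2 = 1444 ≡ 27 (mod 109)
4^16 ≡ 27^2 = 729 ≡ 75 (mod 109)
4^32 ≡ 75^2 = 5625 ≡ 66 (mod 109)
4^64 ≡ 66^2 = 4356 ≡ 105 (mod 109)
4^128 ≡ 105^2 = 11025 ≡ 16 (mod 109)
4^256 ≡ 16^2 = 256 ≡ 38 (mod 109)
4^512 ≡ 38^2 = 1444 ≡ 27 (mod 109)
4^760 = 4^512 × 4^128 × 4^64 × 4^32 × 4^16 × 4^8 ≡ 27 × 16 × 105 × 66 × 75 × 27 (mod 109).
Accumulate the product:
27 × 16 = 432 ≡ 105
105 × 105 = 11025 ≡ 16
16 × 66 = 1056 ≡ 75
75 × 75 = 5625 ≡ 66
66 × 27 = 1782 ≡ 38

38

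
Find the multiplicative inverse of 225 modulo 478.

17

Run the extended Euclidean algorithm:
478 = 2×225 + 28
225 = 8×28 + 1
28 = 28×1 + 0
gcd(225, 478) = 1, so the inverse exists.
Bézout: 1 = −8×478 + 17×225.
So 225⁻¹ ≡ 17 (mod 478).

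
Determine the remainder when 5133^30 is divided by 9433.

1966

By square-and-multiply:
30 in binary is 11110, i.e. 30 = 16 + 8 + 4 + 2.
5133^1 ≡ 5133 (mod 9433)
5133^2 ≡ 5133^2 = 26347689 ≡ 1320 (mod 9433)
5133^4 ≡ 1320^2 = 1742400 ≡ 6728 (mod 9433)
5133^8 ≡ 6728^2 = 45265984 ≡ 6450 (mod 9433)
5133^16 ≡ 6450^2 = 41602500 ≡ 2970 (mod 9433)
5133^30 = 5133^16 × 5133^8 × 5133^4 × 5133^2 ≡ 2970 × 6450 × 6728 × 1320 (mod 9433).
Accumulate the product:
2970 × 6450 = 19156500 ≡ 7510
7510 × 6728 = 50527280 ≡ 4132
4132 × 1320 = 5454240 ≡ 1966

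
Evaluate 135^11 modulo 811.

11 in binary is 1011, i.e. 11 = 8 + 2 + 1.
135^1 ≡ 135 (mod 811)
135^2 ≡ 135^2 = 18225 ≡ 383 (mod 811)
135^4 ≡ 383^2 = 146689 ≡ 709 (mod 811)
135^8 ≡ 709^2 = 502681 ≡ 672 (mod 811)
135^11 = 135^8 · 135^2 · 135^1 ≡ 672 · 383 · 135 (mod 811).
Accumulate the product:
672 · 383 = 257376 ≡ 289
289 · 135 = 39015 ≡ 87

87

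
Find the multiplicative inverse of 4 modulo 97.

73

Run the extended Euclidean algorithm:
97 = 24·4 + 1
4 = 4·1 + 0
gcd(4, 97) = 1, so the inverse exists.
Bézout: 1 = 1·97 − 24·4.
So 4⁻¹ ≡ −24 ≡ 73 (mod 97).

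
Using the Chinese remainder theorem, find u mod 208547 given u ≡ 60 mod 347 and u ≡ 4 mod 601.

136431

347⁻¹ mod 601: 347*433 ≡ 1 (mod 601), so 347⁻¹ ≡ 433.
u = 60 + 347*((4 − 60)*433 mod 601) = 60 + 347*393 = 136431.
Check: 136431 mod 347 = 60, 136431 mod 601 = 4. ✓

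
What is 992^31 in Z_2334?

1010

992^1 ≡ 992 (mod 2334)
992^2 ≡ 992^2 = 984064 ≡ 1450 (mod 2334)
992^4 ≡ 1450^2 = 2102500 ≡ 1900 (mod 2334)
992^8 ≡ 1900^2 = 3610000 ≡ 1636 (mod 2334)
992^16 ≡ 1636^2 = 2676496 ≡ 1732 (mod 2334)
992^31 = 992^16 * 992^8 * 992^4 * 992^2 * 992^1 ≡ 1732 * 1636 * 1900 * 1450 * 992 (mod 2334).
Accumulate the product:
1732 * 1636 = 2833552 ≡ 76
76 * 1900 = 144400 ≡ 2026
2026 * 1450 = 2937700 ≡ 1528
1528 * 992 = 1515776 ≡ 1010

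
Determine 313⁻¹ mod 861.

Apply the Euclidean algorithm and back-substitute:
861 = 2×313 + 235
313 = 1×235 + 78
235 = 3×78 + 1
78 = 78×1 + 0
gcd(313, 861) = 1, so the inverse exists.
Back-substitute for 1:
1 = 1×235 − 3×78
  = −3×313 + 4×235
  = 4×861 − 11×313
So 313⁻¹ ≡ −11 ≡ 850 (mod 861).

850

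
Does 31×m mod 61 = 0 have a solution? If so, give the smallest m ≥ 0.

0

gcd(31, 61) = 1, so a unique solution mod 61 exists.
31⁻¹ ≡ 2 (mod 61).
m ≡ 2×0 ≡ 0 (mod 61).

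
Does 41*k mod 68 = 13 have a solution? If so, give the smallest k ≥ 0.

gcd(41, 68) = 1, so a unique solution mod 68 exists.
41⁻¹ ≡ 5 (mod 68).
k ≡ 5*13 ≡ 65 (mod 68).

65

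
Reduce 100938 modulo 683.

537

100938 = 147×683 + 537, so 100938 ≡ 537 (mod 683).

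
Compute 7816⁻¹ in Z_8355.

31

By the extended Euclidean algorithm:
8355 = 1·7816 + 539
7816 = 14·539 + 270
539 = 1·270 + 269
270 = 1·269 + 1
269 = 269·1 + 0
gcd(7816, 8355) = 1, so the inverse exists.
Back-substitute for 1:
1 = 1·270 − 1·269
  = −1·539 + 2·270
  = 2·7816 − 29·539
  = −29·8355 + 31·7816
So 7816⁻¹ ≡ 31 (mod 8355).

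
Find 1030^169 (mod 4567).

169 in binary is 10101001, i.e. 169 = 128 + 32 + 8 + 1.
1030^1 ≡ 1030 (mod 4567)
1030^2 ≡ 1030^2 = 1060900 ≡ 1356 (mod 4567)
1030^4 ≡ 1356^2 = 1838736 ≡ 2802 (mod 4567)
1030^8 ≡ 2802^2 = 7851204 ≡ 531 (mod 4567)
1030^16 ≡ 531^2 = 281961 ≡ 3374 (mod 4567)
1030^32 ≡ 3374^2 = 11383876 ≡ 2912 (mod 4567)
1030^64 ≡ 2912^2 = 8479744 ≡ 3392 (mod 4567)
1030^128 ≡ 3392^2 = 11505664 ≡ 1391 (mod 4567)
1030^169 = 1030^128 * 1030^32 * 1030^8 * 1030^1 ≡ 1391 * 2912 * 531 * 1030 (mod 4567).
Accumulate the product:
1391 * 2912 = 4050592 ≡ 4230
4230 * 531 = 2246130 ≡ 3733
3733 * 1030 = 3844990 ≡ 4143

4143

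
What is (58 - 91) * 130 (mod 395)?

55

58 - 91 = -33 ≡ 362 (mod 395)
362 * 130 = 47060 ≡ 55 (mod 395)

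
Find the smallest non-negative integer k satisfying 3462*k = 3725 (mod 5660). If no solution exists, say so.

no solution

gcd(3462, 5660) = 2, and 2 does not divide 3725.
So the congruence has no solution.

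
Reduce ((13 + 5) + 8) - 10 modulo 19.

16

13 + 5 = 18
18 + 8 = 26 ≡ 7 (mod 19)
7 - 10 = -3 ≡ 16 (mod 19)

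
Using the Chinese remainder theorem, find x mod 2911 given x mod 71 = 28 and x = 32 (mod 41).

1590

71⁻¹ mod 41: 71×26 ≡ 1 (mod 41), so 71⁻¹ ≡ 26.
x = 28 + 71×((32 − 28)×26 mod 41) = 28 + 71×22 = 1590.
Check: 1590 mod 71 = 28, 1590 mod 41 = 32. ✓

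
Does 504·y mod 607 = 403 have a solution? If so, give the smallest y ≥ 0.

gcd(504, 607) = 1, so a unique solution mod 607 exists.
504⁻¹ ≡ 165 (mod 607).
y ≡ 165·403 ≡ 332 (mod 607).

332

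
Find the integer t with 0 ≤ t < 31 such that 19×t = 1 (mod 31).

31 = 1·19 + 12
19 = 1·12 + 7
12 = 1·7 + 5
7 = 1·5 + 2
5 = 2·2 + 1
2 = 2·1 + 0
gcd(19, 31) = 1, so the inverse exists.
Bézout: 1 = 8·31 − 13·19.
So 19⁻¹ ≡ −13 ≡ 18 (mod 31).

18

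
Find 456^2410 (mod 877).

2410 in binary is 100101101010, i.e. 2410 = 2048 + 256 + 64 + 32 + 8 + 2.
456^1 ≡ 456 (mod 877)
456^2 ≡ 456^2 = 207936 ≡ 87 (mod 877)
456^4 ≡ 87^2 = 7569 ≡ 553 (mod 877)
456^8 ≡ 553^2 = 305809 ≡ 613 (mod 877)
456^16 ≡ 613^2 = 375769 ≡ 413 (mod 877)
456^32 ≡ 413^2 = 170569 ≡ 431 (mod 877)
456^64 ≡ 431^2 = 185761 ≡ 714 (mod 877)
456^128 ≡ 714^2 = 509796 ≡ 259 (mod 877)
456^256 ≡ 259^2 = 67081 ≡ 429 (mod 877)
456^512 ≡ 429^2 = 184041 ≡ 748 (mod 877)
456^1024 ≡ 748^2 = 559504 ≡ 855 (mod 877)
456^2048 ≡ 855^2 = 731025 ≡ 484 (mod 877)
456^2410 = 456^2048 × 456^256 × 456^64 × 456^32 × 456^8 × 456^2 ≡ 484 × 429 × 714 × 431 × 613 × 87 (mod 877).
Accumulate the product:
484 × 429 = 207636 ≡ 664
664 × 714 = 474096 ≡ 516
516 × 431 = 222396 ≡ 515
515 × 613 = 315695 ≡ 852
852 × 87 = 74124 ≡ 456

456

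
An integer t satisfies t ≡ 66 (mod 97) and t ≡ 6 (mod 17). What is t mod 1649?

97⁻¹ mod 17: 97×10 ≡ 1 (mod 17), so 97⁻¹ ≡ 10.
t = 66 + 97×((6 − 66)×10 mod 17) = 66 + 97×12 = 1230.

1230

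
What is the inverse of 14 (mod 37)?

Run the extended Euclidean algorithm:
37 = 2*14 + 9
14 = 1*9 + 5
9 = 1*5 + 4
5 = 1*4 + 1
4 = 4*1 + 0
gcd(14, 37) = 1, so the inverse exists.
Bézout: 1 = −3*37 + 8*14.
So 14⁻¹ ≡ 8 (mod 37).

8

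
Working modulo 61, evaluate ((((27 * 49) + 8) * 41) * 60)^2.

27

27 * 49 = 1323 ≡ 42 (mod 61)
42 + 8 = 50
50 * 41 = 2050 ≡ 37 (mod 61)
37 * 60 = 2220 ≡ 24 (mod 61)
(24)^2 ≡ 27 (mod 61)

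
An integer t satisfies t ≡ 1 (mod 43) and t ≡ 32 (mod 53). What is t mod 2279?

1463

43⁻¹ mod 53: 43·37 ≡ 1 (mod 53), so 43⁻¹ ≡ 37.
t = 1 + 43·((32 − 1)·37 mod 53) = 1 + 43·34 = 1463.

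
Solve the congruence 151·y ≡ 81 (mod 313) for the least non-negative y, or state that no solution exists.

156

gcd(151, 313) = 1, so a unique solution mod 313 exists.
151⁻¹ ≡ 199 (mod 313).
y ≡ 199·81 ≡ 156 (mod 313).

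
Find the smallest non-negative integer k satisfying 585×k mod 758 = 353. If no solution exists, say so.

gcd(585, 758) = 1, so a unique solution mod 758 exists.
585⁻¹ ≡ 425 (mod 758).
k ≡ 425×353 ≡ 699 (mod 758).

699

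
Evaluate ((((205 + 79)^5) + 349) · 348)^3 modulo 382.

240

205 + 79 = 284
(284)^5 ≡ 350 (mod 382)
350 + 349 = 699 ≡ 317 (mod 382)
317 · 348 = 110316 ≡ 300 (mod 382)
(300)^3 ≡ 240 (mod 382)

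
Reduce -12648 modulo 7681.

-12648 = -2×7681 + 2714, so -12648 ≡ 2714 (mod 7681).

2714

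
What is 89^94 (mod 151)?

By square-and-multiply:
94 in binary is 1011110, i.e. 94 = 64 + 16 + 8 + 4 + 2.
89^1 ≡ 89 (mod 151)
89^2 ≡ 89^2 = 7921 ≡ 69 (mod 151)
89^4 ≡ 69^2 = 4761 ≡ 80 (mod 151)
89^8 ≡ 80^2 = 6400 ≡ 58 (mod 151)
89^16 ≡ 58^2 = 3364 ≡ 42 (mod 151)
89^32 ≡ 42^2 = 1764 ≡ 103 (mod 151)
89^64 ≡ 103^2 = 10609 ≡ 39 (mod 151)
89^94 = 89^64 · 89^16 · 89^8 · 89^4 · 89^2 ≡ 39 · 42 · 58 · 80 · 69 (mod 151).
Accumulate the product:
39 · 42 = 1638 ≡ 128
128 · 58 = 7424 ≡ 25
25 · 80 = 2000 ≡ 37
37 · 69 = 2553 ≡ 137

137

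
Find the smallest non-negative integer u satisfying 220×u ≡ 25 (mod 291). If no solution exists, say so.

139

gcd(220, 291) = 1, so a unique solution mod 291 exists.
220⁻¹ ≡ 250 (mod 291).
u ≡ 250×25 ≡ 139 (mod 291).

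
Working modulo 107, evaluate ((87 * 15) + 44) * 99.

87 * 15 = 1305 ≡ 21 (mod 107)
21 + 44 = 65
65 * 99 = 6435 ≡ 15 (mod 107)

15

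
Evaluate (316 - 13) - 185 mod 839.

118

316 - 13 = 303
303 - 185 = 118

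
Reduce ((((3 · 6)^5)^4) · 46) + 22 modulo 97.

64

3 · 6 = 18
(18)^5 ≡ 8 (mod 97)
(8)^4 ≡ 22 (mod 97)
22 · 46 = 1012 ≡ 42 (mod 97)
42 + 22 = 64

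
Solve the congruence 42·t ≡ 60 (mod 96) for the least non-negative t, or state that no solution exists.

6

gcd(42, 96) = 6, and 6 | 60, so solutions exist.
Divide through by 6: 7·t ≡ 10 mod 16.
7⁻¹ ≡ 7 (mod 16).
t ≡ 7·10 ≡ 6 (mod 16).
The smallest non-negative solution is t = 6.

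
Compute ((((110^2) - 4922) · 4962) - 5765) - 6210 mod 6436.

1309

(110)^2 ≡ 5664 (mod 6436)
5664 - 4922 = 742
742 · 4962 = 3681804 ≡ 412 (mod 6436)
412 - 5765 = -5353 ≡ 1083 (mod 6436)
1083 - 6210 = -5127 ≡ 1309 (mod 6436)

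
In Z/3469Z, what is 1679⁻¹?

250

By the extended Euclidean algorithm:
3469 = 2×1679 + 111
1679 = 15×111 + 14
111 = 7×14 + 13
14 = 1×13 + 1
13 = 13×1 + 0
gcd(1679, 3469) = 1, so the inverse exists.
Bézout: 1 = −121×3469 + 250×1679.
So 1679⁻¹ ≡ 250 (mod 3469).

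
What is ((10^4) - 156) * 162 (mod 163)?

99

(10)^4 ≡ 57 (mod 163)
57 - 156 = -99 ≡ 64 (mod 163)
64 * 162 = 10368 ≡ 99 (mod 163)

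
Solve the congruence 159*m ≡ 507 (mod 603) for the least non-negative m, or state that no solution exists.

gcd(159, 603) = 3, and 3 | 507, so solutions exist.
Divide through by 3: 53*m mod 201 = 169.
53⁻¹ ≡ 110 (mod 201).
m ≡ 110*169 ≡ 98 (mod 201).
The smallest non-negative solution is m = 98.

98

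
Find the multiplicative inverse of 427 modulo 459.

43

Apply the Euclidean algorithm and back-substitute:
459 = 1·427 + 32
427 = 13·32 + 11
32 = 2·11 + 10
11 = 1·10 + 1
10 = 10·1 + 0
gcd(427, 459) = 1, so the inverse exists.
Back-substitute for 1:
1 = 1·11 − 1·10
  = −1·32 + 3·11
  = 3·427 − 40·32
  = −40·459 + 43·427
So 427⁻¹ ≡ 43 (mod 459).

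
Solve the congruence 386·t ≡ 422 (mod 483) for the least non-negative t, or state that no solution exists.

gcd(386, 483) = 1, so a unique solution mod 483 exists.
386⁻¹ ≡ 239 (mod 483).
t ≡ 239·422 ≡ 394 (mod 483).

394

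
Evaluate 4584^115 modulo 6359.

By square-and-multiply:
4584^1 ≡ 4584 (mod 6359)
4584^2 ≡ 4584^2 = 21013056 ≡ 2920 (mod 6359)
4584^4 ≡ 2920^2 = 8526400 ≡ 5340 (mod 6359)
4584^8 ≡ 5340^2 = 28515600 ≡ 1844 (mod 6359)
4584^16 ≡ 1844^2 = 3400336 ≡ 4630 (mod 6359)
4584^32 ≡ 4630^2 = 21436900 ≡ 711 (mod 6359)
4584^64 ≡ 711^2 = 505521 ≡ 3160 (mod 6359)
4584^115 = 4584^64 * 4584^32 * 4584^16 * 4584^2 * 4584^1 ≡ 3160 * 711 * 4630 * 2920 * 4584 (mod 6359).
Accumulate the product:
3160 * 711 = 2246760 ≡ 2033
2033 * 4630 = 9412790 ≡ 1470
1470 * 2920 = 4292400 ≡ 75
75 * 4584 = 343800 ≡ 414

414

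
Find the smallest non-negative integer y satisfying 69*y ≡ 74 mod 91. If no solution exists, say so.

gcd(69, 91) = 1, so a unique solution mod 91 exists.
69⁻¹ ≡ 62 (mod 91).
y ≡ 62*74 ≡ 38 (mod 91).

38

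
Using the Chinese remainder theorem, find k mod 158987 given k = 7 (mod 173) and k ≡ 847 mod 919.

173⁻¹ mod 919: 173·85 ≡ 1 (mod 919), so 173⁻¹ ≡ 85.
k = 7 + 173·((847 − 7)·85 mod 919) = 7 + 173·637 = 110208.
Check: 110208 mod 173 = 7, 110208 mod 919 = 847. ✓

110208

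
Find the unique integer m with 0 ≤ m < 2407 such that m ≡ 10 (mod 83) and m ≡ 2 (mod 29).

83⁻¹ mod 29: 83×7 ≡ 1 (mod 29), so 83⁻¹ ≡ 7.
m = 10 + 83×((2 − 10)×7 mod 29) = 10 + 83×2 = 176.

176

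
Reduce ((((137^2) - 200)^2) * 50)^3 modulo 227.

58

(137)^2 ≡ 155 (mod 227)
155 - 200 = -45 ≡ 182 (mod 227)
(182)^2 ≡ 209 (mod 227)
209 * 50 = 10450 ≡ 8 (mod 227)
(8)^3 ≡ 58 (mod 227)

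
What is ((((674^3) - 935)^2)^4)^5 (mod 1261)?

(674)^3 ≡ 1136 (mod 1261)
1136 - 935 = 201
(201)^2 ≡ 49 (mod 1261)
(49)^4 ≡ 770 (mod 1261)
(770)^5 ≡ 178 (mod 1261)

178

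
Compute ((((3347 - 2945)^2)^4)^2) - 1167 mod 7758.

3347 - 2945 = 402
(402)^2 ≡ 6444 (mod 7758)
(6444)^4 ≡ 4410 (mod 7758)
(4410)^2 ≡ 6552 (mod 7758)
6552 - 1167 = 5385

5385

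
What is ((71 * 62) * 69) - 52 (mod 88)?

86

71 * 62 = 4402 ≡ 2 (mod 88)
2 * 69 = 138 ≡ 50 (mod 88)
50 - 52 = -2 ≡ 86 (mod 88)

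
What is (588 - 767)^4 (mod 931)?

809

588 - 767 = -179 ≡ 752 (mod 931)
(752)^4 ≡ 809 (mod 931)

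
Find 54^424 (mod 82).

Compute successive squares:
424 in binary is 110101000, i.e. 424 = 256 + 128 + 32 + 8.
54^1 ≡ 54 (mod 82)
54^2 ≡ 54^2 = 2916 ≡ 46 (mod 82)
54^4 ≡ 46^2 = 2116 ≡ 66 (mod 82)
54^8 ≡ 66^2 = 4356 ≡ 10 (mod 82)
54^16 ≡ 10^2 = 100 ≡ 18 (mod 82)
54^32 ≡ 18^2 = 324 ≡ 78 (mod 82)
54^64 ≡ 78^2 = 6084 ≡ 16 (mod 82)
54^128 ≡ 16^2 = 256 ≡ 10 (mod 82)
54^256 ≡ 10^2 = 100 ≡ 18 (mod 82)
54^424 = 54^256 · 54^128 · 54^32 · 54^8 ≡ 18 · 10 · 78 · 10 (mod 82).
Accumulate the product:
18 · 10 = 180 ≡ 16
16 · 78 = 1248 ≡ 18
18 · 10 = 180 ≡ 16

16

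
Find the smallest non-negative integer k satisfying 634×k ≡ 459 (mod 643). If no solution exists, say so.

gcd(634, 643) = 1, so a unique solution mod 643 exists.
634⁻¹ ≡ 500 (mod 643).
k ≡ 500×459 ≡ 592 (mod 643).

592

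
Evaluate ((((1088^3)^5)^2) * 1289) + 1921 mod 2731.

(1088)^3 ≡ 1182 (mod 2731)
(1182)^5 ≡ 128 (mod 2731)
(128)^2 ≡ 2729 (mod 2731)
2729 * 1289 = 3517681 ≡ 153 (mod 2731)
153 + 1921 = 2074

2074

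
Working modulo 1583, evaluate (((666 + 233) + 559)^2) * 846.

700

666 + 233 = 899
899 + 559 = 1458
(1458)^2 ≡ 1378 (mod 1583)
1378 * 846 = 1165788 ≡ 700 (mod 1583)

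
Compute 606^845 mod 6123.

606^1 ≡ 606 (mod 6123)
606^2 ≡ 606^2 = 367236 ≡ 5979 (mod 6123)
606^4 ≡ 5979^2 = 35748441 ≡ 2367 (mod 6123)
606^8 ≡ 2367^2 = 5602689 ≡ 144 (mod 6123)
606^16 ≡ 144^2 = 20736 ≡ 2367 (mod 6123)
606^32 ≡ 2367^2 = 5602689 ≡ 144 (mod 6123)
606^64 ≡ 144^2 = 20736 ≡ 2367 (mod 6123)
606^128 ≡ 2367^2 = 5602689 ≡ 144 (mod 6123)
606^256 ≡ 144^2 = 20736 ≡ 2367 (mod 6123)
606^512 ≡ 2367^2 = 5602689 ≡ 144 (mod 6123)
606^845 = 606^512 * 606^256 * 606^64 * 606^8 * 606^4 * 606^1 ≡ 144 * 2367 * 2367 * 144 * 2367 * 606 (mod 6123).
Accumulate the product:
144 * 2367 = 340848 ≡ 4083
4083 * 2367 = 9664461 ≡ 2367
2367 * 144 = 340848 ≡ 4083
4083 * 2367 = 9664461 ≡ 2367
2367 * 606 = 1434402 ≡ 1620

1620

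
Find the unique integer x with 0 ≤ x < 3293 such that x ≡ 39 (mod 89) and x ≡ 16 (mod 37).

89⁻¹ mod 37: 89×5 ≡ 1 (mod 37), so 89⁻¹ ≡ 5.
x = 39 + 89×((16 − 39)×5 mod 37) = 39 + 89×33 = 2976.

2976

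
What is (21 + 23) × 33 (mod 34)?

21 + 23 = 44 ≡ 10 (mod 34)
10 × 33 = 330 ≡ 24 (mod 34)

24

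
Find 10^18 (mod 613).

By square-and-multiply:
18 in binary is 10010, i.e. 18 = 16 + 2.
10^1 ≡ 10 (mod 613)
10^2 ≡ 10^2 = 100 (mod 613)
10^4 ≡ 100^2 = 10000 ≡ 192 (mod 613)
10^8 ≡ 192^2 = 36864 ≡ 84 (mod 613)
10^16 ≡ 84^2 = 7056 ≡ 313 (mod 613)
10^18 = 10^16 × 10^2 ≡ 313 × 100 (mod 613).
313 × 100 = 31300 ≡ 37 (mod 613).

37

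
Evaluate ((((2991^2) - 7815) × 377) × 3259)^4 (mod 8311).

105

(2991)^2 ≡ 3445 (mod 8311)
3445 - 7815 = -4370 ≡ 3941 (mod 8311)
3941 × 377 = 1485757 ≡ 6399 (mod 8311)
6399 × 3259 = 20854341 ≡ 2042 (mod 8311)
(2042)^4 ≡ 105 (mod 8311)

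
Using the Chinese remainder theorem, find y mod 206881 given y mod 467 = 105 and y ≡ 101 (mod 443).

172428

467⁻¹ mod 443: 467·240 ≡ 1 (mod 443), so 467⁻¹ ≡ 240.
y = 105 + 467·((101 − 105)·240 mod 443) = 105 + 467·369 = 172428.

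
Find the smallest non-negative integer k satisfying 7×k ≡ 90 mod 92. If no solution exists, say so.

gcd(7, 92) = 1, so a unique solution mod 92 exists.
7⁻¹ ≡ 79 (mod 92).
k ≡ 79×90 ≡ 26 (mod 92).

26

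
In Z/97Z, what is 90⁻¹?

97 = 1·90 + 7
90 = 12·7 + 6
7 = 1·6 + 1
6 = 6·1 + 0
gcd(90, 97) = 1, so the inverse exists.
Bézout: 1 = 13·97 − 14·90.
So 90⁻¹ ≡ −14 ≡ 83 (mod 97).

83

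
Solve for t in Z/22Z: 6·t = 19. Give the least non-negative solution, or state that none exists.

no solution

gcd(6, 22) = 2, and 2 does not divide 19.
So the congruence has no solution.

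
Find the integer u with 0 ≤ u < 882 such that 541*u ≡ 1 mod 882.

Apply the Euclidean algorithm and back-substitute:
882 = 1×541 + 341
541 = 1×341 + 200
341 = 1×200 + 141
200 = 1×141 + 59
141 = 2×59 + 23
59 = 2×23 + 13
23 = 1×13 + 10
13 = 1×10 + 3
10 = 3×3 + 1
3 = 3×1 + 0
gcd(541, 882) = 1, so the inverse exists.
Bézout: 1 = 165×882 − 269×541.
So 541⁻¹ ≡ −269 ≡ 613 (mod 882).

613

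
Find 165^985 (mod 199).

7

Using repeated squaring:
985 in binary is 1111011001, i.e. 985 = 512 + 256 + 128 + 64 + 16 + 8 + 1.
165^1 ≡ 165 (mod 199)
165^2 ≡ 165^2 = 27225 ≡ 161 (mod 199)
165^4 ≡ 161^2 = 25921 ≡ 51 (mod 199)
165^8 ≡ 51^2 = 2601 ≡ 14 (mod 199)
165^16 ≡ 14^2 = 196 (mod 199)
165^32 ≡ 196^2 = 38416 ≡ 9 (mod 199)
165^64 ≡ 9^2 = 81 (mod 199)
165^128 ≡ 81^2 = 6561 ≡ 193 (mod 199)
165^256 ≡ 193^2 = 37249 ≡ 36 (mod 199)
165^512 ≡ 36^2 = 1296 ≡ 102 (mod 199)
165^985 = 165^512 * 165^256 * 165^128 * 165^64 * 165^16 * 165^8 * 165^1 ≡ 102 * 36 * 193 * 81 * 196 * 14 * 165 (mod 199).
Accumulate the product:
102 * 36 = 3672 ≡ 90
90 * 193 = 17370 ≡ 57
57 * 81 = 4617 ≡ 40
40 * 196 = 7840 ≡ 79
79 * 14 = 1106 ≡ 111
111 * 165 = 18315 ≡ 7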